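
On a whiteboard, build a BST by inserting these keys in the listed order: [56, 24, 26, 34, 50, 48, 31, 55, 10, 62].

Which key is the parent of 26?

24

Insert 56: tree is empty, so 56 becomes the root.
Insert 24: 24 < 56 → go left. Place as left child of 56.
Insert 26: 26 < 56 → go left; 26 > 24 → go right. Place as right child of 24.
Insert 34: 34 < 56 → go left; 34 > 24 → go right; 34 > 26 → go right. Place as right child of 26.
Insert 50: 50 < 56 → go left; 50 > 24 → go right; 50 > 26 → go right; 50 > 34 → go right. Place as right child of 34.
Insert 48: 48 < 56 → go left; 48 > 24 → go right; 48 > 26 → go right; 48 > 34 → go right; 48 < 50 → go left. Place as left child of 50.
Insert 31: 31 < 56 → go left; 31 > 24 → go right; 31 > 26 → go right; 31 < 34 → go left. Place as left child of 34.
Insert 55: 55 < 56 → go left; 55 > 24 → go right; 55 > 26 → go right; 55 > 34 → go right; 55 > 50 → go right. Place as right child of 50.
Insert 10: 10 < 56 → go left; 10 < 24 → go left. Place as left child of 24.
Insert 62: 62 > 56 → go right. Place as right child of 56.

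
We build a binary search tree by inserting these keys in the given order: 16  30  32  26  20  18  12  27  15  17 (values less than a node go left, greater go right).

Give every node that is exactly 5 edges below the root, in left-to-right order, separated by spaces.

17

16: root
30: right child of 16 (depth 1)
32: right child of 30 (depth 2)
26: left child of 30 (depth 2)
20: left child of 26 (depth 3)
18: left child of 20 (depth 4)
12: left child of 16 (depth 1)
27: right child of 26 (depth 3)
15: right child of 12 (depth 2)
17: left child of 18 (depth 5)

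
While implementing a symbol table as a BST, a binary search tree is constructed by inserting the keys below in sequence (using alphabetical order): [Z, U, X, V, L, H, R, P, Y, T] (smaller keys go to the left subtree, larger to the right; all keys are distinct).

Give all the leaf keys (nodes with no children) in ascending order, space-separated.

H P T V Y

Z: root
U: left child of Z (depth 1)
X: right child of U (depth 2)
V: left child of X (depth 3)
L: left child of U (depth 2)
H: left child of L (depth 3)
R: right child of L (depth 3)
P: left child of R (depth 4)
Y: right child of X (depth 3)
T: right child of R (depth 4)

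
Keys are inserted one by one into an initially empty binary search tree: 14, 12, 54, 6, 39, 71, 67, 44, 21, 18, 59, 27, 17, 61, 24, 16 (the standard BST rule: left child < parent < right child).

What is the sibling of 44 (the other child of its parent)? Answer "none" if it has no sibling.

21

Resulting structure (node: left, right):
  14: L=12, R=54
  12: L=6, R=–
  54: L=39, R=71
  6: L=–, R=–
  39: L=21, R=44
  71: L=67, R=–
  67: L=59, R=–
  44: L=–, R=–
  21: L=18, R=27
  18: L=17, R=–
  59: L=–, R=61
  27: L=24, R=–
  17: L=16, R=–
  61: L=–, R=–
  24: L=–, R=–
  16: L=–, R=–

44's parent is 39; the other child of 39 is 21.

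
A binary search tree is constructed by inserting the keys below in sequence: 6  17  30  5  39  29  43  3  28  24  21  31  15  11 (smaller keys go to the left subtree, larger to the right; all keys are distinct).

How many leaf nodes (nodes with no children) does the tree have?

Insert 6: tree is empty, so 6 becomes the root.
Insert 17: 17 > 6 → go right. Place as right child of 6.
Insert 30: 30 > 6 → go right; 30 > 17 → go right. Place as right child of 17.
Insert 5: 5 < 6 → go left. Place as left child of 6.
Insert 39: 39 > 6 → go right; 39 > 17 → go right; 39 > 30 → go right. Place as right child of 30.
Insert 29: 29 > 6 → go right; 29 > 17 → go right; 29 < 30 → go left. Place as left child of 30.
Insert 43: 43 > 6 → go right; 43 > 17 → go right; 43 > 30 → go right; 43 > 39 → go right. Place as right child of 39.
Insert 3: 3 < 6 → go left; 3 < 5 → go left. Place as left child of 5.
Insert 28: 28 > 6 → go right; 28 > 17 → go right; 28 < 30 → go left; 28 < 29 → go left. Place as left child of 29.
Insert 24: 24 > 6 → go right; 24 > 17 → go right; 24 < 30 → go left; 24 < 29 → go left; 24 < 28 → go left. Place as left child of 28.
Insert 21: 21 > 6 → go right; 21 > 17 → go right; 21 < 30 → go left; 21 < 29 → go left; 21 < 28 → go left; 21 < 24 → go left. Place as left child of 24.
Insert 31: 31 > 6 → go right; 31 > 17 → go right; 31 > 30 → go right; 31 < 39 → go left. Place as left child of 39.
Insert 15: 15 > 6 → go right; 15 < 17 → go left. Place as left child of 17.
Insert 11: 11 > 6 → go right; 11 < 17 → go left; 11 < 15 → go left. Place as left child of 15.

Leaves: 3, 11, 21, 31, 43 — 5 in total.

5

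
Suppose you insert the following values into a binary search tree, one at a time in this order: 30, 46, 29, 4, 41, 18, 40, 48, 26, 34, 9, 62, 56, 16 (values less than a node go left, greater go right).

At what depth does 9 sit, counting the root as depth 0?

4

Insert 30: tree is empty, so 30 becomes the root.
Insert 46: 46 > 30 → go right. Place as right child of 30.
Insert 29: 29 < 30 → go left. Place as left child of 30.
Insert 4: 4 < 30 → go left; 4 < 29 → go left. Place as left child of 29.
Insert 41: 41 > 30 → go right; 41 < 46 → go left. Place as left child of 46.
Insert 18: 18 < 30 → go left; 18 < 29 → go left; 18 > 4 → go right. Place as right child of 4.
Insert 40: 40 > 30 → go right; 40 < 46 → go left; 40 < 41 → go left. Place as left child of 41.
Insert 48: 48 > 30 → go right; 48 > 46 → go right. Place as right child of 46.
Insert 26: 26 < 30 → go left; 26 < 29 → go left; 26 > 4 → go right; 26 > 18 → go right. Place as right child of 18.
Insert 34: 34 > 30 → go right; 34 < 46 → go left; 34 < 41 → go left; 34 < 40 → go left. Place as left child of 40.
Insert 9: 9 < 30 → go left; 9 < 29 → go left; 9 > 4 → go right; 9 < 18 → go left. Place as left child of 18.
Insert 62: 62 > 30 → go right; 62 > 46 → go right; 62 > 48 → go right. Place as right child of 48.
Insert 56: 56 > 30 → go right; 56 > 46 → go right; 56 > 48 → go right; 56 < 62 → go left. Place as left child of 62.
Insert 16: 16 < 30 → go left; 16 < 29 → go left; 16 > 4 → go right; 16 < 18 → go left; 16 > 9 → go right. Place as right child of 9.

Path to 9: 30 → 29 → 4 → 18 → 9, which is 4 edges.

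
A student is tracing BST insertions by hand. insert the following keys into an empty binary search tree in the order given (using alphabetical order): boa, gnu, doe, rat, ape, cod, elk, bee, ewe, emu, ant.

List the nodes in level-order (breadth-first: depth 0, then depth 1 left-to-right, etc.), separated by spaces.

boa ape gnu ant bee doe rat cod elk ewe emu

Insert boa: tree is empty, so boa becomes the root.
Insert gnu: gnu > boa → go right. Place as right child of boa.
Insert doe: doe > boa → go right; doe < gnu → go left. Place as left child of gnu.
Insert rat: rat > boa → go right; rat > gnu → go right. Place as right child of gnu.
Insert ape: ape < boa → go left. Place as left child of boa.
Insert cod: cod > boa → go right; cod < gnu → go left; cod < doe → go left. Place as left child of doe.
Insert elk: elk > boa → go right; elk < gnu → go left; elk > doe → go right. Place as right child of doe.
Insert bee: bee < boa → go left; bee > ape → go right. Place as right child of ape.
Insert ewe: ewe > boa → go right; ewe < gnu → go left; ewe > doe → go right; ewe > elk → go right. Place as right child of elk.
Insert emu: emu > boa → go right; emu < gnu → go left; emu > doe → go right; emu > elk → go right; emu < ewe → go left. Place as left child of ewe.
Insert ant: ant < boa → go left; ant < ape → go left. Place as left child of ape.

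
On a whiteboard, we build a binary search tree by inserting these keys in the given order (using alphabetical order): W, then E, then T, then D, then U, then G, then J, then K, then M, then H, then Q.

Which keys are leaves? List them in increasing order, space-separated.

Insert W: tree is empty, so W becomes the root.
Insert E: E < W → go left. Place as left child of W.
Insert T: T < W → go left; T > E → go right. Place as right child of E.
Insert D: D < W → go left; D < E → go left. Place as left child of E.
Insert U: U < W → go left; U > E → go right; U > T → go right. Place as right child of T.
Insert G: G < W → go left; G > E → go right; G < T → go left. Place as left child of T.
Insert J: J < W → go left; J > E → go right; J < T → go left; J > G → go right. Place as right child of G.
Insert K: K < W → go left; K > E → go right; K < T → go left; K > G → go right; K > J → go right. Place as right child of J.
Insert M: M < W → go left; M > E → go right; M < T → go left; M > G → go right; M > J → go right; M > K → go right. Place as right child of K.
Insert H: H < W → go left; H > E → go right; H < T → go left; H > G → go right; H < J → go left. Place as left child of J.
Insert Q: Q < W → go left; Q > E → go right; Q < T → go left; Q > G → go right; Q > J → go right; Q > K → go right; Q > M → go right. Place as right child of M.

D H Q U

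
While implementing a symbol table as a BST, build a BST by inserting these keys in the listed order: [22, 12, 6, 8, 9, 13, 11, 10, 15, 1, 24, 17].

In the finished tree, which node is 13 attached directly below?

Insert 22: tree is empty, so 22 becomes the root.
Insert 12: 12 < 22 → go left. Place as left child of 22.
Insert 6: 6 < 22 → go left; 6 < 12 → go left. Place as left child of 12.
Insert 8: 8 < 22 → go left; 8 < 12 → go left; 8 > 6 → go right. Place as right child of 6.
Insert 9: 9 < 22 → go left; 9 < 12 → go left; 9 > 6 → go right; 9 > 8 → go right. Place as right child of 8.
Insert 13: 13 < 22 → go left; 13 > 12 → go right. Place as right child of 12.
Insert 11: 11 < 22 → go left; 11 < 12 → go left; 11 > 6 → go right; 11 > 8 → go right; 11 > 9 → go right. Place as right child of 9.
Insert 10: 10 < 22 → go left; 10 < 12 → go left; 10 > 6 → go right; 10 > 8 → go right; 10 > 9 → go right; 10 < 11 → go left. Place as left child of 11.
Insert 15: 15 < 22 → go left; 15 > 12 → go right; 15 > 13 → go right. Place as right child of 13.
Insert 1: 1 < 22 → go left; 1 < 12 → go left; 1 < 6 → go left. Place as left child of 6.
Insert 24: 24 > 22 → go right. Place as right child of 22.
Insert 17: 17 < 22 → go left; 17 > 12 → go right; 17 > 13 → go right; 17 > 15 → go right. Place as right child of 15.

12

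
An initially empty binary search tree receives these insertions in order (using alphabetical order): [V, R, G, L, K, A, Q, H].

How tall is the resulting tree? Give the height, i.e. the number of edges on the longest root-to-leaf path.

5

Insert V: tree is empty, so V becomes the root.
Insert R: R < V → go left. Place as left child of V.
Insert G: G < V → go left; G < R → go left. Place as left child of R.
Insert L: L < V → go left; L < R → go left; L > G → go right. Place as right child of G.
Insert K: K < V → go left; K < R → go left; K > G → go right; K < L → go left. Place as left child of L.
Insert A: A < V → go left; A < R → go left; A < G → go left. Place as left child of G.
Insert Q: Q < V → go left; Q < R → go left; Q > G → go right; Q > L → go right. Place as right child of L.
Insert H: H < V → go left; H < R → go left; H > G → go right; H < L → go left; H < K → go left. Place as left child of K.

The deepest node is H at depth 5.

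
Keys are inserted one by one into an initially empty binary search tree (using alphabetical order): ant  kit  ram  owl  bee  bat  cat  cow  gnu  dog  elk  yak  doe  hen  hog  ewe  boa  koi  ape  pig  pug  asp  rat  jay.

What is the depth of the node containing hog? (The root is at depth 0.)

7

Insert ant: tree is empty, so ant becomes the root.
Insert kit: kit > ant → go right. Place as right child of ant.
Insert ram: ram > ant → go right; ram > kit → go right. Place as right child of kit.
Insert owl: owl > ant → go right; owl > kit → go right; owl < ram → go left. Place as left child of ram.
Insert bee: bee > ant → go right; bee < kit → go left. Place as left child of kit.
Insert bat: bat > ant → go right; bat < kit → go left; bat < bee → go left. Place as left child of bee.
Insert cat: cat > ant → go right; cat < kit → go left; cat > bee → go right. Place as right child of bee.
Insert cow: cow > ant → go right; cow < kit → go left; cow > bee → go right; cow > cat → go right. Place as right child of cat.
Insert gnu: gnu > ant → go right; gnu < kit → go left; gnu > bee → go right; gnu > cat → go right; gnu > cow → go right. Place as right child of cow.
Insert dog: dog > ant → go right; dog < kit → go left; dog > bee → go right; dog > cat → go right; dog > cow → go right; dog < gnu → go left. Place as left child of gnu.
Insert elk: elk > ant → go right; elk < kit → go left; elk > bee → go right; elk > cat → go right; elk > cow → go right; elk < gnu → go left; elk > dog → go right. Place as right child of dog.
Insert yak: yak > ant → go right; yak > kit → go right; yak > ram → go right. Place as right child of ram.
Insert doe: doe > ant → go right; doe < kit → go left; doe > bee → go right; doe > cat → go right; doe > cow → go right; doe < gnu → go left; doe < dog → go left. Place as left child of dog.
Insert hen: hen > ant → go right; hen < kit → go left; hen > bee → go right; hen > cat → go right; hen > cow → go right; hen > gnu → go right. Place as right child of gnu.
Insert hog: hog > ant → go right; hog < kit → go left; hog > bee → go right; hog > cat → go right; hog > cow → go right; hog > gnu → go right; hog > hen → go right. Place as right child of hen.
Insert ewe: ewe > ant → go right; ewe < kit → go left; ewe > bee → go right; ewe > cat → go right; ewe > cow → go right; ewe < gnu → go left; ewe > dog → go right; ewe > elk → go right. Place as right child of elk.
Insert boa: boa > ant → go right; boa < kit → go left; boa > bee → go right; boa < cat → go left. Place as left child of cat.
Insert koi: koi > ant → go right; koi > kit → go right; koi < ram → go left; koi < owl → go left. Place as left child of owl.
Insert ape: ape > ant → go right; ape < kit → go left; ape < bee → go left; ape < bat → go left. Place as left child of bat.
Insert pig: pig > ant → go right; pig > kit → go right; pig < ram → go left; pig > owl → go right. Place as right child of owl.
Insert pug: pug > ant → go right; pug > kit → go right; pug < ram → go left; pug > owl → go right; pug > pig → go right. Place as right child of pig.
Insert asp: asp > ant → go right; asp < kit → go left; asp < bee → go left; asp < bat → go left; asp > ape → go right. Place as right child of ape.
Insert rat: rat > ant → go right; rat > kit → go right; rat > ram → go right; rat < yak → go left. Place as left child of yak.
Insert jay: jay > ant → go right; jay < kit → go left; jay > bee → go right; jay > cat → go right; jay > cow → go right; jay > gnu → go right; jay > hen → go right; jay > hog → go right. Place as right child of hog.

Path to hog: ant → kit → bee → cat → cow → gnu → hen → hog, which is 7 edges.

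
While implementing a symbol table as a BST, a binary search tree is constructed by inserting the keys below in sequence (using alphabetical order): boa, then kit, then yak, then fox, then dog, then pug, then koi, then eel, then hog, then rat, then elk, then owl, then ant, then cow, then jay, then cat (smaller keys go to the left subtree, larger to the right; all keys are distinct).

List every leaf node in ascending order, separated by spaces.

ant cat elk jay owl rat

Insert boa: tree is empty, so boa becomes the root.
Insert kit: kit > boa → go right. Place as right child of boa.
Insert yak: yak > boa → go right; yak > kit → go right. Place as right child of kit.
Insert fox: fox > boa → go right; fox < kit → go left. Place as left child of kit.
Insert dog: dog > boa → go right; dog < kit → go left; dog < fox → go left. Place as left child of fox.
Insert pug: pug > boa → go right; pug > kit → go right; pug < yak → go left. Place as left child of yak.
Insert koi: koi > boa → go right; koi > kit → go right; koi < yak → go left; koi < pug → go left. Place as left child of pug.
Insert eel: eel > boa → go right; eel < kit → go left; eel < fox → go left; eel > dog → go right. Place as right child of dog.
Insert hog: hog > boa → go right; hog < kit → go left; hog > fox → go right. Place as right child of fox.
Insert rat: rat > boa → go right; rat > kit → go right; rat < yak → go left; rat > pug → go right. Place as right child of pug.
Insert elk: elk > boa → go right; elk < kit → go left; elk < fox → go left; elk > dog → go right; elk > eel → go right. Place as right child of eel.
Insert owl: owl > boa → go right; owl > kit → go right; owl < yak → go left; owl < pug → go left; owl > koi → go right. Place as right child of koi.
Insert ant: ant < boa → go left. Place as left child of boa.
Insert cow: cow > boa → go right; cow < kit → go left; cow < fox → go left; cow < dog → go left. Place as left child of dog.
Insert jay: jay > boa → go right; jay < kit → go left; jay > fox → go right; jay > hog → go right. Place as right child of hog.
Insert cat: cat > boa → go right; cat < kit → go left; cat < fox → go left; cat < dog → go left; cat < cow → go left. Place as left child of cow.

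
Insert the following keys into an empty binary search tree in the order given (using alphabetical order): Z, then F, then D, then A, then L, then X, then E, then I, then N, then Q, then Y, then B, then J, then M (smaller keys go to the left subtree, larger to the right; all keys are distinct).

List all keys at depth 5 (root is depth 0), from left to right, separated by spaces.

Resulting structure (node: left, right):
  Z: L=F, R=–
  F: L=D, R=L
  D: L=A, R=E
  A: L=–, R=B
  L: L=I, R=X
  X: L=N, R=Y
  E: L=–, R=–
  I: L=–, R=J
  N: L=M, R=Q
  Q: L=–, R=–
  Y: L=–, R=–
  B: L=–, R=–
  J: L=–, R=–
  M: L=–, R=–

M Q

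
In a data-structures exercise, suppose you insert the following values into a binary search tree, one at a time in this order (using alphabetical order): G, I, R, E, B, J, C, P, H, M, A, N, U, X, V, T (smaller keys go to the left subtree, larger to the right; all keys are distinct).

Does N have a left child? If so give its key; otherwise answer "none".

none

G: root
I: right child of G (depth 1)
R: right child of I (depth 2)
E: left child of G (depth 1)
B: left child of E (depth 2)
J: left child of R (depth 3)
C: right child of B (depth 3)
P: right child of J (depth 4)
H: left child of I (depth 2)
M: left child of P (depth 5)
A: left child of B (depth 3)
N: right child of M (depth 6)
U: right child of R (depth 3)
X: right child of U (depth 4)
V: left child of X (depth 5)
T: left child of U (depth 4)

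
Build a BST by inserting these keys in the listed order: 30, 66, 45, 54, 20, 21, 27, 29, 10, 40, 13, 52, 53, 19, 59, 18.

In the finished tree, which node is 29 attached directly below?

27

Resulting structure (node: left, right):
  30: L=20, R=66
  66: L=45, R=–
  45: L=40, R=54
  54: L=52, R=59
  20: L=10, R=21
  21: L=–, R=27
  27: L=–, R=29
  29: L=–, R=–
  10: L=–, R=13
  40: L=–, R=–
  13: L=–, R=19
  52: L=–, R=53
  53: L=–, R=–
  19: L=18, R=–
  59: L=–, R=–
  18: L=–, R=–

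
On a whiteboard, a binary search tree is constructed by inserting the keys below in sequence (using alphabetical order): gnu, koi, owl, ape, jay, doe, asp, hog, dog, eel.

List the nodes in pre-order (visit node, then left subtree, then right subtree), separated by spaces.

Insert gnu: tree is empty, so gnu becomes the root.
Insert koi: koi > gnu → go right. Place as right child of gnu.
Insert owl: owl > gnu → go right; owl > koi → go right. Place as right child of koi.
Insert ape: ape < gnu → go left. Place as left child of gnu.
Insert jay: jay > gnu → go right; jay < koi → go left. Place as left child of koi.
Insert doe: doe < gnu → go left; doe > ape → go right. Place as right child of ape.
Insert asp: asp < gnu → go left; asp > ape → go right; asp < doe → go left. Place as left child of doe.
Insert hog: hog > gnu → go right; hog < koi → go left; hog < jay → go left. Place as left child of jay.
Insert dog: dog < gnu → go left; dog > ape → go right; dog > doe → go right. Place as right child of doe.
Insert eel: eel < gnu → go left; eel > ape → go right; eel > doe → go right; eel > dog → go right. Place as right child of dog.

gnu ape doe asp dog eel koi jay hog owl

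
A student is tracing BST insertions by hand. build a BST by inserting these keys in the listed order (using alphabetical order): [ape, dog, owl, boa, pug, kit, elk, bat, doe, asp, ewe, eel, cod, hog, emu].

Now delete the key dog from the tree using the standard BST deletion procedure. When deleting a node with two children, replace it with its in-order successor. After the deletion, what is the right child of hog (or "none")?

Resulting structure (node: left, right):
  ape: L=–, R=dog
  dog: L=boa, R=owl
  owl: L=kit, R=pug
  boa: L=bat, R=doe
  pug: L=–, R=–
  kit: L=elk, R=–
  elk: L=eel, R=ewe
  bat: L=asp, R=–
  doe: L=cod, R=–
  asp: L=–, R=–
  ewe: L=emu, R=hog
  eel: L=–, R=–
  cod: L=–, R=–
  hog: L=–, R=–
  emu: L=–, R=–

Delete dog (two children — replace with in-order successor).
After deletion, hog's right child: none.

none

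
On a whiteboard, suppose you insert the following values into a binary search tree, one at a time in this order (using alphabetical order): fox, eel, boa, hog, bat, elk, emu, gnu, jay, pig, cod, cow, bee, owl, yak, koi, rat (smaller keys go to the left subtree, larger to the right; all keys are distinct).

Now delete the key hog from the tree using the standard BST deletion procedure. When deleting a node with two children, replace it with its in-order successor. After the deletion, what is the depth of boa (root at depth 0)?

2

Insert fox: tree is empty, so fox becomes the root.
Insert eel: eel < fox → go left. Place as left child of fox.
Insert boa: boa < fox → go left; boa < eel → go left. Place as left child of eel.
Insert hog: hog > fox → go right. Place as right child of fox.
Insert bat: bat < fox → go left; bat < eel → go left; bat < boa → go left. Place as left child of boa.
Insert elk: elk < fox → go left; elk > eel → go right. Place as right child of eel.
Insert emu: emu < fox → go left; emu > eel → go right; emu > elk → go right. Place as right child of elk.
Insert gnu: gnu > fox → go right; gnu < hog → go left. Place as left child of hog.
Insert jay: jay > fox → go right; jay > hog → go right. Place as right child of hog.
Insert pig: pig > fox → go right; pig > hog → go right; pig > jay → go right. Place as right child of jay.
Insert cod: cod < fox → go left; cod < eel → go left; cod > boa → go right. Place as right child of boa.
Insert cow: cow < fox → go left; cow < eel → go left; cow > boa → go right; cow > cod → go right. Place as right child of cod.
Insert bee: bee < fox → go left; bee < eel → go left; bee < boa → go left; bee > bat → go right. Place as right child of bat.
Insert owl: owl > fox → go right; owl > hog → go right; owl > jay → go right; owl < pig → go left. Place as left child of pig.
Insert yak: yak > fox → go right; yak > hog → go right; yak > jay → go right; yak > pig → go right. Place as right child of pig.
Insert koi: koi > fox → go right; koi > hog → go right; koi > jay → go right; koi < pig → go left; koi < owl → go left. Place as left child of owl.
Insert rat: rat > fox → go right; rat > hog → go right; rat > jay → go right; rat > pig → go right; rat < yak → go left. Place as left child of yak.

Delete hog (two children — replace with in-order successor).
After deletion, path to boa: fox → eel → boa.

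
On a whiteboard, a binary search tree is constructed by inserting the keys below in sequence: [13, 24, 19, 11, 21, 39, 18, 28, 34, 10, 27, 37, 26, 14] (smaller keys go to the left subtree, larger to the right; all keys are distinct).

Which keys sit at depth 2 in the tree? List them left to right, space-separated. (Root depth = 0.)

10 19 39

13: root
24: right child of 13 (depth 1)
19: left child of 24 (depth 2)
11: left child of 13 (depth 1)
21: right child of 19 (depth 3)
39: right child of 24 (depth 2)
18: left child of 19 (depth 3)
28: left child of 39 (depth 3)
34: right child of 28 (depth 4)
10: left child of 11 (depth 2)
27: left child of 28 (depth 4)
37: right child of 34 (depth 5)
26: left child of 27 (depth 5)
14: left child of 18 (depth 4)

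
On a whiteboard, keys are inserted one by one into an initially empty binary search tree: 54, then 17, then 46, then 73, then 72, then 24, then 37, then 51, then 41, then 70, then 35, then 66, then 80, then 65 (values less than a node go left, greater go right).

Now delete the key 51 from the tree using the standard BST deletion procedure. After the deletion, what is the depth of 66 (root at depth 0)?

4

54: root
17: left child of 54 (depth 1)
46: right child of 17 (depth 2)
73: right child of 54 (depth 1)
72: left child of 73 (depth 2)
24: left child of 46 (depth 3)
37: right child of 24 (depth 4)
51: right child of 46 (depth 3)
41: right child of 37 (depth 5)
70: left child of 72 (depth 3)
35: left child of 37 (depth 5)
66: left child of 70 (depth 4)
80: right child of 73 (depth 2)
65: left child of 66 (depth 5)

Delete 51 (at most one child — splice it out).
After deletion, path to 66: 54 → 73 → 72 → 70 → 66.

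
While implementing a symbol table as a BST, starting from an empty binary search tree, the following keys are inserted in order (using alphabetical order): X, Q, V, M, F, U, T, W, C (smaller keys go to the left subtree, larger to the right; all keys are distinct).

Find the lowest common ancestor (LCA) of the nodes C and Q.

Q

Resulting structure (node: left, right):
  X: L=Q, R=–
  Q: L=M, R=V
  V: L=U, R=W
  M: L=F, R=–
  F: L=C, R=–
  U: L=T, R=–
  T: L=–, R=–
  W: L=–, R=–
  C: L=–, R=–

Path to C: X → Q → M → F → C
Path to Q: X → Q
Q lies on both paths and is an ancestor of the other node.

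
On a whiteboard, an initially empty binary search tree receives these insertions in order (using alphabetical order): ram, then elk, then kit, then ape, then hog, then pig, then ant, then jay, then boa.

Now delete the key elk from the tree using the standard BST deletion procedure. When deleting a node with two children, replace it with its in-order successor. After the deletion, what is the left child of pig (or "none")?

Insert ram: tree is empty, so ram becomes the root.
Insert elk: elk < ram → go left. Place as left child of ram.
Insert kit: kit < ram → go left; kit > elk → go right. Place as right child of elk.
Insert ape: ape < ram → go left; ape < elk → go left. Place as left child of elk.
Insert hog: hog < ram → go left; hog > elk → go right; hog < kit → go left. Place as left child of kit.
Insert pig: pig < ram → go left; pig > elk → go right; pig > kit → go right. Place as right child of kit.
Insert ant: ant < ram → go left; ant < elk → go left; ant < ape → go left. Place as left child of ape.
Insert jay: jay < ram → go left; jay > elk → go right; jay < kit → go left; jay > hog → go right. Place as right child of hog.
Insert boa: boa < ram → go left; boa < elk → go left; boa > ape → go right. Place as right child of ape.

Delete elk (two children — replace with in-order successor).
After deletion, pig's left child: none.

none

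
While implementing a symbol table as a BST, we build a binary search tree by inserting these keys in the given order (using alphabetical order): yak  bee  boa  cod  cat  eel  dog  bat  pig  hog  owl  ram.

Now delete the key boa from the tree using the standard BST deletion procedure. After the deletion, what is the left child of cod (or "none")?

cat

Resulting structure (node: left, right):
  yak: L=bee, R=–
  bee: L=bat, R=boa
  boa: L=–, R=cod
  cod: L=cat, R=eel
  cat: L=–, R=–
  eel: L=dog, R=pig
  dog: L=–, R=–
  bat: L=–, R=–
  pig: L=hog, R=ram
  hog: L=–, R=owl
  owl: L=–, R=–
  ram: L=–, R=–

Delete boa (at most one child — splice it out).
After deletion, cod's left child: cat.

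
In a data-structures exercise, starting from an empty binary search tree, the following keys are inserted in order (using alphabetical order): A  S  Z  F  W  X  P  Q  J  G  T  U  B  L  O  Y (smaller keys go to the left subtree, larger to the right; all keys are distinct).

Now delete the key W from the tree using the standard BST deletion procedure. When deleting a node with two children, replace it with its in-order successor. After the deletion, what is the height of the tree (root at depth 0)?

Insert A: tree is empty, so A becomes the root.
Insert S: S > A → go right. Place as right child of A.
Insert Z: Z > A → go right; Z > S → go right. Place as right child of S.
Insert F: F > A → go right; F < S → go left. Place as left child of S.
Insert W: W > A → go right; W > S → go right; W < Z → go left. Place as left child of Z.
Insert X: X > A → go right; X > S → go right; X < Z → go left; X > W → go right. Place as right child of W.
Insert P: P > A → go right; P < S → go left; P > F → go right. Place as right child of F.
Insert Q: Q > A → go right; Q < S → go left; Q > F → go right; Q > P → go right. Place as right child of P.
Insert J: J > A → go right; J < S → go left; J > F → go right; J < P → go left. Place as left child of P.
Insert G: G > A → go right; G < S → go left; G > F → go right; G < P → go left; G < J → go left. Place as left child of J.
Insert T: T > A → go right; T > S → go right; T < Z → go left; T < W → go left. Place as left child of W.
Insert U: U > A → go right; U > S → go right; U < Z → go left; U < W → go left; U > T → go right. Place as right child of T.
Insert B: B > A → go right; B < S → go left; B < F → go left. Place as left child of F.
Insert L: L > A → go right; L < S → go left; L > F → go right; L < P → go left; L > J → go right. Place as right child of J.
Insert O: O > A → go right; O < S → go left; O > F → go right; O < P → go left; O > J → go right; O > L → go right. Place as right child of L.
Insert Y: Y > A → go right; Y > S → go right; Y < Z → go left; Y > W → go right; Y > X → go right. Place as right child of X.

Delete W (two children — replace with in-order successor).
After deletion, deepest node is O at depth 6.

6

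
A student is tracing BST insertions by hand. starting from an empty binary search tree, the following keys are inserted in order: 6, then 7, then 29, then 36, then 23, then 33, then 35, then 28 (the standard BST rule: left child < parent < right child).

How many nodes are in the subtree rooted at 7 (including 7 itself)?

7

Insert 6: tree is empty, so 6 becomes the root.
Insert 7: 7 > 6 → go right. Place as right child of 6.
Insert 29: 29 > 6 → go right; 29 > 7 → go right. Place as right child of 7.
Insert 36: 36 > 6 → go right; 36 > 7 → go right; 36 > 29 → go right. Place as right child of 29.
Insert 23: 23 > 6 → go right; 23 > 7 → go right; 23 < 29 → go left. Place as left child of 29.
Insert 33: 33 > 6 → go right; 33 > 7 → go right; 33 > 29 → go right; 33 < 36 → go left. Place as left child of 36.
Insert 35: 35 > 6 → go right; 35 > 7 → go right; 35 > 29 → go right; 35 < 36 → go left; 35 > 33 → go right. Place as right child of 33.
Insert 28: 28 > 6 → go right; 28 > 7 → go right; 28 < 29 → go left; 28 > 23 → go right. Place as right child of 23.

Subtree rooted at 7 contains: 7, 29, 23, 28, 36, 33, 35 — 7 nodes.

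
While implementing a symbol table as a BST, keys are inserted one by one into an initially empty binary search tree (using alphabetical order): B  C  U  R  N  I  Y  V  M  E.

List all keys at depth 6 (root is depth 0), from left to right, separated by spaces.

E M

Resulting structure (node: left, right):
  B: L=–, R=C
  C: L=–, R=U
  U: L=R, R=Y
  R: L=N, R=–
  N: L=I, R=–
  I: L=E, R=M
  Y: L=V, R=–
  V: L=–, R=–
  M: L=–, R=–
  E: L=–, R=–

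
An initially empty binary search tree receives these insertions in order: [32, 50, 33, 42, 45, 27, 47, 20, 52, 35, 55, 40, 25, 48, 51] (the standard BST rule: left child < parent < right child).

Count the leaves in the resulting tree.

5

32: root
50: right child of 32 (depth 1)
33: left child of 50 (depth 2)
42: right child of 33 (depth 3)
45: right child of 42 (depth 4)
27: left child of 32 (depth 1)
47: right child of 45 (depth 5)
20: left child of 27 (depth 2)
52: right child of 50 (depth 2)
35: left child of 42 (depth 4)
55: right child of 52 (depth 3)
40: right child of 35 (depth 5)
25: right child of 20 (depth 3)
48: right child of 47 (depth 6)
51: left child of 52 (depth 3)

Leaves: 25, 40, 48, 51, 55 — 5 in total.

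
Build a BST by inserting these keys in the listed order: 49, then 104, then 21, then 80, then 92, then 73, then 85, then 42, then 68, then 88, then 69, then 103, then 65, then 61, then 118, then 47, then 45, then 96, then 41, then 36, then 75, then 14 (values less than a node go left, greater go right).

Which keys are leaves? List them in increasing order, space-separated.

Insert 49: tree is empty, so 49 becomes the root.
Insert 104: 104 > 49 → go right. Place as right child of 49.
Insert 21: 21 < 49 → go left. Place as left child of 49.
Insert 80: 80 > 49 → go right; 80 < 104 → go left. Place as left child of 104.
Insert 92: 92 > 49 → go right; 92 < 104 → go left; 92 > 80 → go right. Place as right child of 80.
Insert 73: 73 > 49 → go right; 73 < 104 → go left; 73 < 80 → go left. Place as left child of 80.
Insert 85: 85 > 49 → go right; 85 < 104 → go left; 85 > 80 → go right; 85 < 92 → go left. Place as left child of 92.
Insert 42: 42 < 49 → go left; 42 > 21 → go right. Place as right child of 21.
Insert 68: 68 > 49 → go right; 68 < 104 → go left; 68 < 80 → go left; 68 < 73 → go left. Place as left child of 73.
Insert 88: 88 > 49 → go right; 88 < 104 → go left; 88 > 80 → go right; 88 < 92 → go left; 88 > 85 → go right. Place as right child of 85.
Insert 69: 69 > 49 → go right; 69 < 104 → go left; 69 < 80 → go left; 69 < 73 → go left; 69 > 68 → go right. Place as right child of 68.
Insert 103: 103 > 49 → go right; 103 < 104 → go left; 103 > 80 → go right; 103 > 92 → go right. Place as right child of 92.
Insert 65: 65 > 49 → go right; 65 < 104 → go left; 65 < 80 → go left; 65 < 73 → go left; 65 < 68 → go left. Place as left child of 68.
Insert 61: 61 > 49 → go right; 61 < 104 → go left; 61 < 80 → go left; 61 < 73 → go left; 61 < 68 → go left; 61 < 65 → go left. Place as left child of 65.
Insert 118: 118 > 49 → go right; 118 > 104 → go right. Place as right child of 104.
Insert 47: 47 < 49 → go left; 47 > 21 → go right; 47 > 42 → go right. Place as right child of 42.
Insert 45: 45 < 49 → go left; 45 > 21 → go right; 45 > 42 → go right; 45 < 47 → go left. Place as left child of 47.
Insert 96: 96 > 49 → go right; 96 < 104 → go left; 96 > 80 → go right; 96 > 92 → go right; 96 < 103 → go left. Place as left child of 103.
Insert 41: 41 < 49 → go left; 41 > 21 → go right; 41 < 42 → go left. Place as left child of 42.
Insert 36: 36 < 49 → go left; 36 > 21 → go right; 36 < 42 → go left; 36 < 41 → go left. Place as left child of 41.
Insert 75: 75 > 49 → go right; 75 < 104 → go left; 75 < 80 → go left; 75 > 73 → go right. Place as right child of 73.
Insert 14: 14 < 49 → go left; 14 < 21 → go left. Place as left child of 21.

14 36 45 61 69 75 88 96 118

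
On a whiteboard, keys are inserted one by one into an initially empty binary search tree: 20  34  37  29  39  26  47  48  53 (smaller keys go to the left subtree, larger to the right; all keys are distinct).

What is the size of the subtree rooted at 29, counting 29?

Insert 20: tree is empty, so 20 becomes the root.
Insert 34: 34 > 20 → go right. Place as right child of 20.
Insert 37: 37 > 20 → go right; 37 > 34 → go right. Place as right child of 34.
Insert 29: 29 > 20 → go right; 29 < 34 → go left. Place as left child of 34.
Insert 39: 39 > 20 → go right; 39 > 34 → go right; 39 > 37 → go right. Place as right child of 37.
Insert 26: 26 > 20 → go right; 26 < 34 → go left; 26 < 29 → go left. Place as left child of 29.
Insert 47: 47 > 20 → go right; 47 > 34 → go right; 47 > 37 → go right; 47 > 39 → go right. Place as right child of 39.
Insert 48: 48 > 20 → go right; 48 > 34 → go right; 48 > 37 → go right; 48 > 39 → go right; 48 > 47 → go right. Place as right child of 47.
Insert 53: 53 > 20 → go right; 53 > 34 → go right; 53 > 37 → go right; 53 > 39 → go right; 53 > 47 → go right; 53 > 48 → go right. Place as right child of 48.

Subtree rooted at 29 contains: 29, 26 — 2 nodes.

2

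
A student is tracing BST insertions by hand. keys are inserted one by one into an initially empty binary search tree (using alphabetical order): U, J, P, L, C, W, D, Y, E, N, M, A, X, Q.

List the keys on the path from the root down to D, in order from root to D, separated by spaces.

U J C D

Insert U: tree is empty, so U becomes the root.
Insert J: J < U → go left. Place as left child of U.
Insert P: P < U → go left; P > J → go right. Place as right child of J.
Insert L: L < U → go left; L > J → go right; L < P → go left. Place as left child of P.
Insert C: C < U → go left; C < J → go left. Place as left child of J.
Insert W: W > U → go right. Place as right child of U.
Insert D: D < U → go left; D < J → go left; D > C → go right. Place as right child of C.
Insert Y: Y > U → go right; Y > W → go right. Place as right child of W.
Insert E: E < U → go left; E < J → go left; E > C → go right; E > D → go right. Place as right child of D.
Insert N: N < U → go left; N > J → go right; N < P → go left; N > L → go right. Place as right child of L.
Insert M: M < U → go left; M > J → go right; M < P → go left; M > L → go right; M < N → go left. Place as left child of N.
Insert A: A < U → go left; A < J → go left; A < C → go left. Place as left child of C.
Insert X: X > U → go right; X > W → go right; X < Y → go left. Place as left child of Y.
Insert Q: Q < U → go left; Q > J → go right; Q > P → go right. Place as right child of P.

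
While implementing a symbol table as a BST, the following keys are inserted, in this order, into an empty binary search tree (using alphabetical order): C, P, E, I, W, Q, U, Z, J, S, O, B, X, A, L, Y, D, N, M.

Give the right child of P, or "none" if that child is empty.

W

Insert C: tree is empty, so C becomes the root.
Insert P: P > C → go right. Place as right child of C.
Insert E: E > C → go right; E < P → go left. Place as left child of P.
Insert I: I > C → go right; I < P → go left; I > E → go right. Place as right child of E.
Insert W: W > C → go right; W > P → go right. Place as right child of P.
Insert Q: Q > C → go right; Q > P → go right; Q < W → go left. Place as left child of W.
Insert U: U > C → go right; U > P → go right; U < W → go left; U > Q → go right. Place as right child of Q.
Insert Z: Z > C → go right; Z > P → go right; Z > W → go right. Place as right child of W.
Insert J: J > C → go right; J < P → go left; J > E → go right; J > I → go right. Place as right child of I.
Insert S: S > C → go right; S > P → go right; S < W → go left; S > Q → go right; S < U → go left. Place as left child of U.
Insert O: O > C → go right; O < P → go left; O > E → go right; O > I → go right; O > J → go right. Place as right child of J.
Insert B: B < C → go left. Place as left child of C.
Insert X: X > C → go right; X > P → go right; X > W → go right; X < Z → go left. Place as left child of Z.
Insert A: A < C → go left; A < B → go left. Place as left child of B.
Insert L: L > C → go right; L < P → go left; L > E → go right; L > I → go right; L > J → go right; L < O → go left. Place as left child of O.
Insert Y: Y > C → go right; Y > P → go right; Y > W → go right; Y < Z → go left; Y > X → go right. Place as right child of X.
Insert D: D > C → go right; D < P → go left; D < E → go left. Place as left child of E.
Insert N: N > C → go right; N < P → go left; N > E → go right; N > I → go right; N > J → go right; N < O → go left; N > L → go right. Place as right child of L.
Insert M: M > C → go right; M < P → go left; M > E → go right; M > I → go right; M > J → go right; M < O → go left; M > L → go right; M < N → go left. Place as left child of N.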